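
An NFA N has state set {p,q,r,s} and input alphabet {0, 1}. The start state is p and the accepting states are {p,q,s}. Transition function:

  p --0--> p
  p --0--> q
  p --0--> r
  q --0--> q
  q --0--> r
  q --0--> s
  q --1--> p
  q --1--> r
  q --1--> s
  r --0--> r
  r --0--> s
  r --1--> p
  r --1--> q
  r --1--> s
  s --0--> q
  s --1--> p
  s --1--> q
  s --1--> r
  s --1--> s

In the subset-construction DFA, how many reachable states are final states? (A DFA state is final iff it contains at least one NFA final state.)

3

Start state of the DFA: {p}.
{p} --0--> {p,q,r}  [new]
{p} --1--> ∅  [new]
{p,q,r} --0--> {p,q,r,s}  [new]
{p,q,r} --1--> {p,q,r,s}  [seen]
∅ --0--> ∅  [seen]
∅ --1--> ∅  [seen]
{p,q,r,s} --0--> {p,q,r,s}  [seen]
{p,q,r,s} --1--> {p,q,r,s}  [seen]
Reachable DFA states: {p}, {p,q,r}, ∅, {p,q,r,s}.
Accepting DFA states (contain an NFA accepting state): {p}, {p,q,r}, {p,q,r,s}.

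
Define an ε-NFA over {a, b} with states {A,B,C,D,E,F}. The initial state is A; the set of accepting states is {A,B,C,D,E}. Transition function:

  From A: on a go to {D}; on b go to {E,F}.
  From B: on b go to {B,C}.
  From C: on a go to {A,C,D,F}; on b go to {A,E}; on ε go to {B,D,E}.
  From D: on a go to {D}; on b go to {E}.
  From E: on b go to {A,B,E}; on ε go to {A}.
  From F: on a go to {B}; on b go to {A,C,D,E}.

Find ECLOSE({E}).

Begin with {E}.
E →ε {A}; add A.
ε-closure = {A,E}.

{A,E}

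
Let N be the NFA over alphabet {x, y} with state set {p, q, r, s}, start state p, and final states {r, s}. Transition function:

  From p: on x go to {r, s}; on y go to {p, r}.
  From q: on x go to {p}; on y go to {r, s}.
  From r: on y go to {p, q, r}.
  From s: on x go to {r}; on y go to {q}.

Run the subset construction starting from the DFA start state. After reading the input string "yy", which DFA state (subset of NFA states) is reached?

{p, q, r}

Start: {p}.
δ(p,y) = {p, r}.
Union: {p, r}.
After y: {p, r}.
δ(p,y) = {p, r}; δ(r,y) = {p, q, r}.
Union: {p, q, r}.
After y: {p, q, r}.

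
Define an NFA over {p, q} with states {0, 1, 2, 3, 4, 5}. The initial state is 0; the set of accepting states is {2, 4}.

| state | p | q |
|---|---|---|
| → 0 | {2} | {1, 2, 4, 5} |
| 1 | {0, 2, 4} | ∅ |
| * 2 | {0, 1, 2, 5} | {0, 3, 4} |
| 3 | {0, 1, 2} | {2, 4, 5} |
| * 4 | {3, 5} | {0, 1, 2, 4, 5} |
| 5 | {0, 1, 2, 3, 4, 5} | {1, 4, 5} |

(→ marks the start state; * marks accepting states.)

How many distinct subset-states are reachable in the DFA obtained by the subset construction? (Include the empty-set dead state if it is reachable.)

8

Start state of the DFA: {0}.
{0} --p--> {2}  [new]
{0} --q--> {1, 2, 4, 5}  [new]
{2} --p--> {0, 1, 2, 5}  [new]
{2} --q--> {0, 3, 4}  [new]
{1, 2, 4, 5} --p--> {0, 1, 2, 3, 4, 5}  [new]
{1, 2, 4, 5} --q--> {0, 1, 2, 3, 4, 5}  [seen]
{0, 1, 2, 5} --p--> {0, 1, 2, 3, 4, 5}  [seen]
{0, 1, 2, 5} --q--> {0, 1, 2, 3, 4, 5}  [seen]
{0, 3, 4} --p--> {0, 1, 2, 3, 5}  [new]
{0, 3, 4} --q--> {0, 1, 2, 4, 5}  [new]
{0, 1, 2, 3, 4, 5} --p--> {0, 1, 2, 3, 4, 5}  [seen]
{0, 1, 2, 3, 4, 5} --q--> {0, 1, 2, 3, 4, 5}  [seen]
{0, 1, 2, 3, 5} --p--> {0, 1, 2, 3, 4, 5}  [seen]
{0, 1, 2, 3, 5} --q--> {0, 1, 2, 3, 4, 5}  [seen]
{0, 1, 2, 4, 5} --p--> {0, 1, 2, 3, 4, 5}  [seen]
{0, 1, 2, 4, 5} --q--> {0, 1, 2, 3, 4, 5}  [seen]
Reachable DFA states: {0}, {2}, {1, 2, 4, 5}, {0, 1, 2, 5}, {0, 3, 4}, {0, 1, 2, 3, 4, 5}, {0, 1, 2, 3, 5}, {0, 1, 2, 4, 5}.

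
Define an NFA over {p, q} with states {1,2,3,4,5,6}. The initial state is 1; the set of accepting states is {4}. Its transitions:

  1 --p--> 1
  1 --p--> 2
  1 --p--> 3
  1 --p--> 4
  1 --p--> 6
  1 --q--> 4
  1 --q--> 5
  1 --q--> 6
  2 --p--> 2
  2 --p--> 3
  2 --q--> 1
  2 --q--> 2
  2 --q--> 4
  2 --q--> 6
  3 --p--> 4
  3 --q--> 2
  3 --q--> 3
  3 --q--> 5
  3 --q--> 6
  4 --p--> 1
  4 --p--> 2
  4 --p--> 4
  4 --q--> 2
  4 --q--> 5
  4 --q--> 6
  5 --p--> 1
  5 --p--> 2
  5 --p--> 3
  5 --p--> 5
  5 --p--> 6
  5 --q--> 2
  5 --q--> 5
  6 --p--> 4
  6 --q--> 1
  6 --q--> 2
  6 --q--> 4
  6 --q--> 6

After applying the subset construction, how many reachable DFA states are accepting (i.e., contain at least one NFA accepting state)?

4

Start state of the DFA: {1}.
{1} --p--> {1,2,3,4,6}  [new]
{1} --q--> {4,5,6}  [new]
{1,2,3,4,6} --p--> {1,2,3,4,6}  [seen]
{1,2,3,4,6} --q--> {1,2,3,4,5,6}  [new]
{4,5,6} --p--> {1,2,3,4,5,6}  [seen]
{4,5,6} --q--> {1,2,4,5,6}  [new]
{1,2,3,4,5,6} --p--> {1,2,3,4,5,6}  [seen]
{1,2,3,4,5,6} --q--> {1,2,3,4,5,6}  [seen]
{1,2,4,5,6} --p--> {1,2,3,4,5,6}  [seen]
{1,2,4,5,6} --q--> {1,2,4,5,6}  [seen]
Reachable DFA states: {1}, {1,2,3,4,6}, {4,5,6}, {1,2,3,4,5,6}, {1,2,4,5,6}.
Accepting DFA states (contain an NFA accepting state): {1,2,3,4,6}, {4,5,6}, {1,2,3,4,5,6}, {1,2,4,5,6}.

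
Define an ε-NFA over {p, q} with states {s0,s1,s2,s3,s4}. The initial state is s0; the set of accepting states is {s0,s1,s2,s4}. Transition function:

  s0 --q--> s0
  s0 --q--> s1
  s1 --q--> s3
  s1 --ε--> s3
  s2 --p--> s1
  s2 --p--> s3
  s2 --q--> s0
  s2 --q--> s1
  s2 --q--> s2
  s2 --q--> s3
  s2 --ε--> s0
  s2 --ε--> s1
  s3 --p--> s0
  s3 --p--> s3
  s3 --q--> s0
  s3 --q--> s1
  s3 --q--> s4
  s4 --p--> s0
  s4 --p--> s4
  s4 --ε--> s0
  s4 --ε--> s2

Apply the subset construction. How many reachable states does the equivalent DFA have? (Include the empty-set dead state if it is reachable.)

5

Start state of the DFA: {s0} (ε-closure of the NFA start).
{s0} --p--> ∅  [new]
{s0} --q--> {s0,s1,s3}  [new]
∅ --p--> ∅  [seen]
∅ --q--> ∅  [seen]
{s0,s1,s3} --p--> {s0,s3}  [new]
{s0,s1,s3} --q--> {s0,s1,s2,s3,s4}  [new]
{s0,s3} --p--> {s0,s3}  [seen]
{s0,s3} --q--> {s0,s1,s2,s3,s4}  [seen]
{s0,s1,s2,s3,s4} --p--> {s0,s1,s2,s3,s4}  [seen]
{s0,s1,s2,s3,s4} --q--> {s0,s1,s2,s3,s4}  [seen]
Reachable DFA states: {s0}, ∅, {s0,s1,s3}, {s0,s3}, {s0,s1,s2,s3,s4}.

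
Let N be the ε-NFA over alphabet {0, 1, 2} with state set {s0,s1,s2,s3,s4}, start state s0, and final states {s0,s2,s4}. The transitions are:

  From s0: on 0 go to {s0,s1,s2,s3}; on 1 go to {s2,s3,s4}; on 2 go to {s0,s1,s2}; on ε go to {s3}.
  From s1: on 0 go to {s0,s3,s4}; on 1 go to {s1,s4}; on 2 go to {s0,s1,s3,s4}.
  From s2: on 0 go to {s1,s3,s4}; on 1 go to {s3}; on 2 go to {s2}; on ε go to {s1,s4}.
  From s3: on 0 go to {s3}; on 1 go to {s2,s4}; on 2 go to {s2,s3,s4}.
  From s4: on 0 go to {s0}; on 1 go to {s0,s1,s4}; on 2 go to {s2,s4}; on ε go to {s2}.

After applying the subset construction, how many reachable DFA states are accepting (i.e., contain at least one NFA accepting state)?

3

Start state of the DFA: {s0,s3} (ε-closure of the NFA start).
{s0,s3} --0--> {s0,s1,s2,s3,s4}  [new]
{s0,s3} --1--> {s1,s2,s3,s4}  [new]
{s0,s3} --2--> {s0,s1,s2,s3,s4}  [seen]
{s0,s1,s2,s3,s4} --0--> {s0,s1,s2,s3,s4}  [seen]
{s0,s1,s2,s3,s4} --1--> {s0,s1,s2,s3,s4}  [seen]
{s0,s1,s2,s3,s4} --2--> {s0,s1,s2,s3,s4}  [seen]
{s1,s2,s3,s4} --0--> {s0,s1,s2,s3,s4}  [seen]
{s1,s2,s3,s4} --1--> {s0,s1,s2,s3,s4}  [seen]
{s1,s2,s3,s4} --2--> {s0,s1,s2,s3,s4}  [seen]
Reachable DFA states: {s0,s3}, {s0,s1,s2,s3,s4}, {s1,s2,s3,s4}.
Accepting DFA states (contain an NFA accepting state): {s0,s3}, {s0,s1,s2,s3,s4}, {s1,s2,s3,s4}.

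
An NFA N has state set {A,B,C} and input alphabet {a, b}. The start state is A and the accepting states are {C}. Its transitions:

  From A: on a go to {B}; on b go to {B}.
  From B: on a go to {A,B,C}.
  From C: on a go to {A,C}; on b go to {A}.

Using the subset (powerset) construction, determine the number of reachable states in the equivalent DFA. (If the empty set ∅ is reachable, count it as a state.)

Start state of the DFA: {A}.
{A} --a--> {B}  [new]
{A} --b--> {B}  [seen]
{B} --a--> {A,B,C}  [new]
{B} --b--> ∅  [new]
{A,B,C} --a--> {A,B,C}  [seen]
{A,B,C} --b--> {A,B}  [new]
∅ --a--> ∅  [seen]
∅ --b--> ∅  [seen]
{A,B} --a--> {A,B,C}  [seen]
{A,B} --b--> {B}  [seen]
Reachable DFA states: {A}, {B}, {A,B,C}, ∅, {A,B}.

5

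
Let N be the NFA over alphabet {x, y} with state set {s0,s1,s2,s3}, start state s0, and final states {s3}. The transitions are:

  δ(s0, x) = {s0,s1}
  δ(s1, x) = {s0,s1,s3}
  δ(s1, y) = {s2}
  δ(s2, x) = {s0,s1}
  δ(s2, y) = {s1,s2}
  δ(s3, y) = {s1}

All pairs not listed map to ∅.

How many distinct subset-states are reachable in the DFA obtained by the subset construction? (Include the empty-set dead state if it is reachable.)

Start state of the DFA: {s0}.
{s0} --x--> {s0,s1}  [new]
{s0} --y--> ∅  [new]
{s0,s1} --x--> {s0,s1,s3}  [new]
{s0,s1} --y--> {s2}  [new]
∅ --x--> ∅  [seen]
∅ --y--> ∅  [seen]
{s0,s1,s3} --x--> {s0,s1,s3}  [seen]
{s0,s1,s3} --y--> {s1,s2}  [new]
{s2} --x--> {s0,s1}  [seen]
{s2} --y--> {s1,s2}  [seen]
{s1,s2} --x--> {s0,s1,s3}  [seen]
{s1,s2} --y--> {s1,s2}  [seen]
Reachable DFA states: {s0}, {s0,s1}, ∅, {s0,s1,s3}, {s2}, {s1,s2}.

6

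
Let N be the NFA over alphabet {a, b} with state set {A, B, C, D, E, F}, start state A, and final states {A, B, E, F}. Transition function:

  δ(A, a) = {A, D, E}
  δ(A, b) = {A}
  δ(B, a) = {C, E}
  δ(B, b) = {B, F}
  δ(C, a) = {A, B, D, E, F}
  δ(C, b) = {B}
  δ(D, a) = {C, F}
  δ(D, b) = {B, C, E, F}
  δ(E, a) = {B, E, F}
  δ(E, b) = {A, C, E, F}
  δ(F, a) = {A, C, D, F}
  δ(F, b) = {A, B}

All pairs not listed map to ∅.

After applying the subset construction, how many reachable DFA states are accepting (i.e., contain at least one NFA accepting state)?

Start state of the DFA: {A}.
{A} --a--> {A, D, E}  [new]
{A} --b--> {A}  [seen]
{A, D, E} --a--> {A, B, C, D, E, F}  [new]
{A, D, E} --b--> {A, B, C, E, F}  [new]
{A, B, C, D, E, F} --a--> {A, B, C, D, E, F}  [seen]
{A, B, C, D, E, F} --b--> {A, B, C, E, F}  [seen]
{A, B, C, E, F} --a--> {A, B, C, D, E, F}  [seen]
{A, B, C, E, F} --b--> {A, B, C, E, F}  [seen]
Reachable DFA states: {A}, {A, D, E}, {A, B, C, D, E, F}, {A, B, C, E, F}.
Accepting DFA states (contain an NFA accepting state): {A}, {A, D, E}, {A, B, C, D, E, F}, {A, B, C, E, F}.

4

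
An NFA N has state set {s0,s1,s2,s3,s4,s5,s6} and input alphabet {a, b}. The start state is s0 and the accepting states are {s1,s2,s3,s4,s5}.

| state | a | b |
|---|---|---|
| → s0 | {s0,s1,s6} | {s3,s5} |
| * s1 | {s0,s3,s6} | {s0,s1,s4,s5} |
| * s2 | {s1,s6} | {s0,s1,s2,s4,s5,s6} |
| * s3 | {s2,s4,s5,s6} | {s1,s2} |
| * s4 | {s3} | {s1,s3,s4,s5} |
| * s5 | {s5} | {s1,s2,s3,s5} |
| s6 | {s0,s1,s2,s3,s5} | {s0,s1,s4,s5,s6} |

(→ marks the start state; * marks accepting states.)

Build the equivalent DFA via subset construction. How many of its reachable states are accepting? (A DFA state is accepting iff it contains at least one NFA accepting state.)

7

Start state of the DFA: {s0}.
{s0} --a--> {s0,s1,s6}  [new]
{s0} --b--> {s3,s5}  [new]
{s0,s1,s6} --a--> {s0,s1,s2,s3,s5,s6}  [new]
{s0,s1,s6} --b--> {s0,s1,s3,s4,s5,s6}  [new]
{s3,s5} --a--> {s2,s4,s5,s6}  [new]
{s3,s5} --b--> {s1,s2,s3,s5}  [new]
{s0,s1,s2,s3,s5,s6} --a--> {s0,s1,s2,s3,s4,s5,s6}  [new]
{s0,s1,s2,s3,s5,s6} --b--> {s0,s1,s2,s3,s4,s5,s6}  [seen]
{s0,s1,s3,s4,s5,s6} --a--> {s0,s1,s2,s3,s4,s5,s6}  [seen]
{s0,s1,s3,s4,s5,s6} --b--> {s0,s1,s2,s3,s4,s5,s6}  [seen]
{s2,s4,s5,s6} --a--> {s0,s1,s2,s3,s5,s6}  [seen]
{s2,s4,s5,s6} --b--> {s0,s1,s2,s3,s4,s5,s6}  [seen]
{s1,s2,s3,s5} --a--> {s0,s1,s2,s3,s4,s5,s6}  [seen]
{s1,s2,s3,s5} --b--> {s0,s1,s2,s3,s4,s5,s6}  [seen]
{s0,s1,s2,s3,s4,s5,s6} --a--> {s0,s1,s2,s3,s4,s5,s6}  [seen]
{s0,s1,s2,s3,s4,s5,s6} --b--> {s0,s1,s2,s3,s4,s5,s6}  [seen]
Reachable DFA states: {s0}, {s0,s1,s6}, {s3,s5}, {s0,s1,s2,s3,s5,s6}, {s0,s1,s3,s4,s5,s6}, {s2,s4,s5,s6}, {s1,s2,s3,s5}, {s0,s1,s2,s3,s4,s5,s6}.
Accepting DFA states (contain an NFA accepting state): {s0,s1,s6}, {s3,s5}, {s0,s1,s2,s3,s5,s6}, {s0,s1,s3,s4,s5,s6}, {s2,s4,s5,s6}, {s1,s2,s3,s5}, {s0,s1,s2,s3,s4,s5,s6}.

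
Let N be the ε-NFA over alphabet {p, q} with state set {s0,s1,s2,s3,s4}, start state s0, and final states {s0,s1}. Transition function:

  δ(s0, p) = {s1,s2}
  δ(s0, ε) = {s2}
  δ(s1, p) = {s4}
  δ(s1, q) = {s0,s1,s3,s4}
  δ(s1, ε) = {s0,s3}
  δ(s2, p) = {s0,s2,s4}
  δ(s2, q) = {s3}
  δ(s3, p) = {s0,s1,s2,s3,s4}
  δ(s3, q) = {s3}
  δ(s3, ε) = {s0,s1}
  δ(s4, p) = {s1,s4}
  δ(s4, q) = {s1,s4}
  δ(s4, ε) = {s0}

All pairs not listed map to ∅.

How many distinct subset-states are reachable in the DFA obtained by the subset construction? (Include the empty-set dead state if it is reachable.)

3

Start state of the DFA: {s0,s2} (ε-closure of the NFA start).
{s0,s2} --p--> {s0,s1,s2,s3,s4}  [new]
{s0,s2} --q--> {s0,s1,s2,s3}  [new]
{s0,s1,s2,s3,s4} --p--> {s0,s1,s2,s3,s4}  [seen]
{s0,s1,s2,s3,s4} --q--> {s0,s1,s2,s3,s4}  [seen]
{s0,s1,s2,s3} --p--> {s0,s1,s2,s3,s4}  [seen]
{s0,s1,s2,s3} --q--> {s0,s1,s2,s3,s4}  [seen]
Reachable DFA states: {s0,s2}, {s0,s1,s2,s3,s4}, {s0,s1,s2,s3}.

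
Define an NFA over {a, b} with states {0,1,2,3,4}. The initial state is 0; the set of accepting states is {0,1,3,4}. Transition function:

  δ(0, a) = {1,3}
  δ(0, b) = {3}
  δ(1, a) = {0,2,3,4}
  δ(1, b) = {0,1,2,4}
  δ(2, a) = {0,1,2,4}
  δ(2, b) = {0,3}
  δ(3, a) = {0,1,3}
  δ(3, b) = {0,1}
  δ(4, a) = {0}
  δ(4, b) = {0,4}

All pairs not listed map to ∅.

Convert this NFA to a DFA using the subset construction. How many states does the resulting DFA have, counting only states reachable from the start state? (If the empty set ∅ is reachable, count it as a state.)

Start state of the DFA: {0}.
{0} --a--> {1,3}  [new]
{0} --b--> {3}  [new]
{1,3} --a--> {0,1,2,3,4}  [new]
{1,3} --b--> {0,1,2,4}  [new]
{3} --a--> {0,1,3}  [new]
{3} --b--> {0,1}  [new]
{0,1,2,3,4} --a--> {0,1,2,3,4}  [seen]
{0,1,2,3,4} --b--> {0,1,2,3,4}  [seen]
{0,1,2,4} --a--> {0,1,2,3,4}  [seen]
{0,1,2,4} --b--> {0,1,2,3,4}  [seen]
{0,1,3} --a--> {0,1,2,3,4}  [seen]
{0,1,3} --b--> {0,1,2,3,4}  [seen]
{0,1} --a--> {0,1,2,3,4}  [seen]
{0,1} --b--> {0,1,2,3,4}  [seen]
Reachable DFA states: {0}, {1,3}, {3}, {0,1,2,3,4}, {0,1,2,4}, {0,1,3}, {0,1}.

7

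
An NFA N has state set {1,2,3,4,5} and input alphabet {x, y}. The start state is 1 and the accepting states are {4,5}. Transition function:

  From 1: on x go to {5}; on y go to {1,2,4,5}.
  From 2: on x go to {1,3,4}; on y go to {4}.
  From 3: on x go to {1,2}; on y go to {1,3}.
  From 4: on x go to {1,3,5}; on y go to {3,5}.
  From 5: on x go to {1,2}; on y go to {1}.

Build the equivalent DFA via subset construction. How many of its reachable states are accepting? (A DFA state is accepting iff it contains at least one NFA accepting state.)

5

Start state of the DFA: {1}.
{1} --x--> {5}  [new]
{1} --y--> {1,2,4,5}  [new]
{5} --x--> {1,2}  [new]
{5} --y--> {1}  [seen]
{1,2,4,5} --x--> {1,2,3,4,5}  [new]
{1,2,4,5} --y--> {1,2,3,4,5}  [seen]
{1,2} --x--> {1,3,4,5}  [new]
{1,2} --y--> {1,2,4,5}  [seen]
{1,2,3,4,5} --x--> {1,2,3,4,5}  [seen]
{1,2,3,4,5} --y--> {1,2,3,4,5}  [seen]
{1,3,4,5} --x--> {1,2,3,5}  [new]
{1,3,4,5} --y--> {1,2,3,4,5}  [seen]
{1,2,3,5} --x--> {1,2,3,4,5}  [seen]
{1,2,3,5} --y--> {1,2,3,4,5}  [seen]
Reachable DFA states: {1}, {5}, {1,2,4,5}, {1,2}, {1,2,3,4,5}, {1,3,4,5}, {1,2,3,5}.
Accepting DFA states (contain an NFA accepting state): {5}, {1,2,4,5}, {1,2,3,4,5}, {1,3,4,5}, {1,2,3,5}.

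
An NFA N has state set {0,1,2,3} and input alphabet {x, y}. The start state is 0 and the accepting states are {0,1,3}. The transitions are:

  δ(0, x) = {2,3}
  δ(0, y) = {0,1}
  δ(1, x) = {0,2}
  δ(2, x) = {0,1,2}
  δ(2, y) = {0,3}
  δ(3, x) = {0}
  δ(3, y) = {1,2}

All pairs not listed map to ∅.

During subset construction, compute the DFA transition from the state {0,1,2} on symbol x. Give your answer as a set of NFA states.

{0,1,2,3}

δ(0,x) = {2,3}; δ(1,x) = {0,2}; δ(2,x) = {0,1,2}.
Union: {0,1,2,3}.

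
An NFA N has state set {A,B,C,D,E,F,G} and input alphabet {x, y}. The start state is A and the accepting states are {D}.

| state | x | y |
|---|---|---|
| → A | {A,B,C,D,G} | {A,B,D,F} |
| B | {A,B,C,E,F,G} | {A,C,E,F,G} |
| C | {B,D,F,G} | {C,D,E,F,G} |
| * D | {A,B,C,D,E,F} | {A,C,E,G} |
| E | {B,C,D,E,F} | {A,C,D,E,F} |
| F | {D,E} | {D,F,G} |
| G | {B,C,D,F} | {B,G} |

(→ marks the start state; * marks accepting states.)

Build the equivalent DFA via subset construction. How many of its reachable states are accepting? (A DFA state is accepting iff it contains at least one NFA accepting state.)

Start state of the DFA: {A}.
{A} --x--> {A,B,C,D,G}  [new]
{A} --y--> {A,B,D,F}  [new]
{A,B,C,D,G} --x--> {A,B,C,D,E,F,G}  [new]
{A,B,C,D,G} --y--> {A,B,C,D,E,F,G}  [seen]
{A,B,D,F} --x--> {A,B,C,D,E,F,G}  [seen]
{A,B,D,F} --y--> {A,B,C,D,E,F,G}  [seen]
{A,B,C,D,E,F,G} --x--> {A,B,C,D,E,F,G}  [seen]
{A,B,C,D,E,F,G} --y--> {A,B,C,D,E,F,G}  [seen]
Reachable DFA states: {A}, {A,B,C,D,G}, {A,B,D,F}, {A,B,C,D,E,F,G}.
Accepting DFA states (contain an NFA accepting state): {A,B,C,D,G}, {A,B,D,F}, {A,B,C,D,E,F,G}.

3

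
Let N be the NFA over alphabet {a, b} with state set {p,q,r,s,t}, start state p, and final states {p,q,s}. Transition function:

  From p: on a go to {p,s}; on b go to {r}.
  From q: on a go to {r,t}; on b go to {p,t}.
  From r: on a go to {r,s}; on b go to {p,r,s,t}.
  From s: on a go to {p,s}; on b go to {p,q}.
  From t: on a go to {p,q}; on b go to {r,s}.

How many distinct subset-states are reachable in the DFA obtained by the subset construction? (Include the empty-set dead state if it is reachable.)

9

Start state of the DFA: {p}.
{p} --a--> {p,s}  [new]
{p} --b--> {r}  [new]
{p,s} --a--> {p,s}  [seen]
{p,s} --b--> {p,q,r}  [new]
{r} --a--> {r,s}  [new]
{r} --b--> {p,r,s,t}  [new]
{p,q,r} --a--> {p,r,s,t}  [seen]
{p,q,r} --b--> {p,r,s,t}  [seen]
{r,s} --a--> {p,r,s}  [new]
{r,s} --b--> {p,q,r,s,t}  [new]
{p,r,s,t} --a--> {p,q,r,s}  [new]
{p,r,s,t} --b--> {p,q,r,s,t}  [seen]
{p,r,s} --a--> {p,r,s}  [seen]
{p,r,s} --b--> {p,q,r,s,t}  [seen]
{p,q,r,s,t} --a--> {p,q,r,s,t}  [seen]
{p,q,r,s,t} --b--> {p,q,r,s,t}  [seen]
{p,q,r,s} --a--> {p,r,s,t}  [seen]
{p,q,r,s} --b--> {p,q,r,s,t}  [seen]
Reachable DFA states: {p}, {p,s}, {r}, {p,q,r}, {r,s}, {p,r,s,t}, {p,r,s}, {p,q,r,s,t}, {p,q,r,s}.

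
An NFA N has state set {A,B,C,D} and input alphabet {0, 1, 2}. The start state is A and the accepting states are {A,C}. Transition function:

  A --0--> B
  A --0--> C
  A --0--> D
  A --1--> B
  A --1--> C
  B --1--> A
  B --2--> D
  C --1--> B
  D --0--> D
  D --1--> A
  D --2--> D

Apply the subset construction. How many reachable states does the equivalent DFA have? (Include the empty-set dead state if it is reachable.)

Start state of the DFA: {A}.
{A} --0--> {B,C,D}  [new]
{A} --1--> {B,C}  [new]
{A} --2--> ∅  [new]
{B,C,D} --0--> {D}  [new]
{B,C,D} --1--> {A,B}  [new]
{B,C,D} --2--> {D}  [seen]
{B,C} --0--> ∅  [seen]
{B,C} --1--> {A,B}  [seen]
{B,C} --2--> {D}  [seen]
∅ --0--> ∅  [seen]
∅ --1--> ∅  [seen]
∅ --2--> ∅  [seen]
{D} --0--> {D}  [seen]
{D} --1--> {A}  [seen]
{D} --2--> {D}  [seen]
{A,B} --0--> {B,C,D}  [seen]
{A,B} --1--> {A,B,C}  [new]
{A,B} --2--> {D}  [seen]
{A,B,C} --0--> {B,C,D}  [seen]
{A,B,C} --1--> {A,B,C}  [seen]
{A,B,C} --2--> {D}  [seen]
Reachable DFA states: {A}, {B,C,D}, {B,C}, ∅, {D}, {A,B}, {A,B,C}.

7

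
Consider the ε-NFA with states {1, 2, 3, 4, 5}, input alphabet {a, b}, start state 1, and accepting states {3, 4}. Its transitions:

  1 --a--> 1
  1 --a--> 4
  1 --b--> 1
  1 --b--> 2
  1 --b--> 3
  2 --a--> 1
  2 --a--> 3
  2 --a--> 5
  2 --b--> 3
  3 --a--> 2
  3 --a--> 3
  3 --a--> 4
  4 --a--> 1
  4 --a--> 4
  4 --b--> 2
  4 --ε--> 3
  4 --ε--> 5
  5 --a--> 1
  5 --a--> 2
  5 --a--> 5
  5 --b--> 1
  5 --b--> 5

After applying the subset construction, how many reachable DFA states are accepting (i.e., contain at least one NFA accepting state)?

Start state of the DFA: {1} (ε-closure of the NFA start).
{1} --a--> {1, 3, 4, 5}  [new]
{1} --b--> {1, 2, 3}  [new]
{1, 3, 4, 5} --a--> {1, 2, 3, 4, 5}  [new]
{1, 3, 4, 5} --b--> {1, 2, 3, 5}  [new]
{1, 2, 3} --a--> {1, 2, 3, 4, 5}  [seen]
{1, 2, 3} --b--> {1, 2, 3}  [seen]
{1, 2, 3, 4, 5} --a--> {1, 2, 3, 4, 5}  [seen]
{1, 2, 3, 4, 5} --b--> {1, 2, 3, 5}  [seen]
{1, 2, 3, 5} --a--> {1, 2, 3, 4, 5}  [seen]
{1, 2, 3, 5} --b--> {1, 2, 3, 5}  [seen]
Reachable DFA states: {1}, {1, 3, 4, 5}, {1, 2, 3}, {1, 2, 3, 4, 5}, {1, 2, 3, 5}.
Accepting DFA states (contain an NFA accepting state): {1, 3, 4, 5}, {1, 2, 3}, {1, 2, 3, 4, 5}, {1, 2, 3, 5}.

4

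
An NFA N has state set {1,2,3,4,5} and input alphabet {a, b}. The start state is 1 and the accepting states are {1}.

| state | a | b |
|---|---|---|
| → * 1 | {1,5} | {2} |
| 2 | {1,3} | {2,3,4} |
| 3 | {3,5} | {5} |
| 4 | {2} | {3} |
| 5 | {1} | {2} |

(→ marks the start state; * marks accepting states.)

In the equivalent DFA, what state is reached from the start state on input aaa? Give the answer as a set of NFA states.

Start: {1}.
δ(1,a) = {1,5}.
Union: {1,5}.
After a: {1,5}.
δ(1,a) = {1,5}; δ(5,a) = {1}.
Union: {1,5}.
After a: {1,5}.
δ(1,a) = {1,5}; δ(5,a) = {1}.
Union: {1,5}.
After a: {1,5}.

{1,5}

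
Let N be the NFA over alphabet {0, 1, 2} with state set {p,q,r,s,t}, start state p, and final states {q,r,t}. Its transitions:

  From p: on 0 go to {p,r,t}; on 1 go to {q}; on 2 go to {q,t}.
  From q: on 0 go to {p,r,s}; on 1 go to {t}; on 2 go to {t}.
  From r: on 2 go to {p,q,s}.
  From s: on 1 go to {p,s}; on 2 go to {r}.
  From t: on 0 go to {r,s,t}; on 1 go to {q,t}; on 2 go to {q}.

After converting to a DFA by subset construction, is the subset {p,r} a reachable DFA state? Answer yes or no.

Start state of the DFA: {p}.
{p} --0--> {p,r,t}  [new]
{p} --1--> {q}  [new]
{p} --2--> {q,t}  [new]
{p,r,t} --0--> {p,r,s,t}  [new]
{p,r,t} --1--> {q,t}  [seen]
{p,r,t} --2--> {p,q,s,t}  [new]
{q} --0--> {p,r,s}  [new]
{q} --1--> {t}  [new]
{q} --2--> {t}  [seen]
{q,t} --0--> {p,r,s,t}  [seen]
{q,t} --1--> {q,t}  [seen]
{q,t} --2--> {q,t}  [seen]
{p,r,s,t} --0--> {p,r,s,t}  [seen]
{p,r,s,t} --1--> {p,q,s,t}  [seen]
{p,r,s,t} --2--> {p,q,r,s,t}  [new]
{p,q,s,t} --0--> {p,r,s,t}  [seen]
{p,q,s,t} --1--> {p,q,s,t}  [seen]
{p,q,s,t} --2--> {q,r,t}  [new]
{p,r,s} --0--> {p,r,t}  [seen]
{p,r,s} --1--> {p,q,s}  [new]
{p,r,s} --2--> {p,q,r,s,t}  [seen]
{t} --0--> {r,s,t}  [new]
{t} --1--> {q,t}  [seen]
{t} --2--> {q}  [seen]
{p,q,r,s,t} --0--> {p,r,s,t}  [seen]
{p,q,r,s,t} --1--> {p,q,s,t}  [seen]
{p,q,r,s,t} --2--> {p,q,r,s,t}  [seen]
{q,r,t} --0--> {p,r,s,t}  [seen]
{q,r,t} --1--> {q,t}  [seen]
{q,r,t} --2--> {p,q,s,t}  [seen]
{p,q,s} --0--> {p,r,s,t}  [seen]
{p,q,s} --1--> {p,q,s,t}  [seen]
{p,q,s} --2--> {q,r,t}  [seen]
{r,s,t} --0--> {r,s,t}  [seen]
{r,s,t} --1--> {p,q,s,t}  [seen]
{r,s,t} --2--> {p,q,r,s}  [new]
{p,q,r,s} --0--> {p,r,s,t}  [seen]
{p,q,r,s} --1--> {p,q,s,t}  [seen]
{p,q,r,s} --2--> {p,q,r,s,t}  [seen]
Reachable DFA states: {p}, {p,r,t}, {q}, {q,t}, {p,r,s,t}, {p,q,s,t}, {p,r,s}, {t}, {p,q,r,s,t}, {q,r,t}, {p,q,s}, {r,s,t}, {p,q,r,s}.
{p,r} is not among them.

no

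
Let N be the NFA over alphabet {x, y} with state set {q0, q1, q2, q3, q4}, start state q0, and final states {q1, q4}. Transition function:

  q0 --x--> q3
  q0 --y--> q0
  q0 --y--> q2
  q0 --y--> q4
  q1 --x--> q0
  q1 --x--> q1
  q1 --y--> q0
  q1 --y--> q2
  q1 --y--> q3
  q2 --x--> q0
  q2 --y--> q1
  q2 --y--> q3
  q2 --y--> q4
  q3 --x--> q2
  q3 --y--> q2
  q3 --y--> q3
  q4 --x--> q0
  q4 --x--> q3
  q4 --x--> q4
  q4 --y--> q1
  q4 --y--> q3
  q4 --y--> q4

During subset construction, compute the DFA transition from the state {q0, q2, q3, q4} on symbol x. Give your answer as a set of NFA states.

δ(q0,x) = {q3}; δ(q2,x) = {q0}; δ(q3,x) = {q2}; δ(q4,x) = {q0, q3, q4}.
Union: {q0, q2, q3, q4}.

{q0, q2, q3, q4}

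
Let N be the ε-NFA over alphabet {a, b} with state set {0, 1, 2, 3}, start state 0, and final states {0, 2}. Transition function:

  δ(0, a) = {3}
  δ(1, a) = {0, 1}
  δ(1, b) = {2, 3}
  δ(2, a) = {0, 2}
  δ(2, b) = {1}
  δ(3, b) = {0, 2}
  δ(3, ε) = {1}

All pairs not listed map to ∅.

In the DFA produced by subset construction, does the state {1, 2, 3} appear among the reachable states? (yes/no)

yes

Start state of the DFA: {0} (ε-closure of the NFA start).
{0} --a--> {1, 3}  [new]
{0} --b--> ∅  [new]
{1, 3} --a--> {0, 1}  [new]
{1, 3} --b--> {0, 1, 2, 3}  [new]
∅ --a--> ∅  [seen]
∅ --b--> ∅  [seen]
{0, 1} --a--> {0, 1, 3}  [new]
{0, 1} --b--> {1, 2, 3}  [new]
{0, 1, 2, 3} --a--> {0, 1, 2, 3}  [seen]
{0, 1, 2, 3} --b--> {0, 1, 2, 3}  [seen]
{0, 1, 3} --a--> {0, 1, 3}  [seen]
{0, 1, 3} --b--> {0, 1, 2, 3}  [seen]
{1, 2, 3} --a--> {0, 1, 2}  [new]
{1, 2, 3} --b--> {0, 1, 2, 3}  [seen]
{0, 1, 2} --a--> {0, 1, 2, 3}  [seen]
{0, 1, 2} --b--> {1, 2, 3}  [seen]
Reachable DFA states: {0}, {1, 3}, ∅, {0, 1}, {0, 1, 2, 3}, {0, 1, 3}, {1, 2, 3}, {0, 1, 2}.
{1, 2, 3} is among them.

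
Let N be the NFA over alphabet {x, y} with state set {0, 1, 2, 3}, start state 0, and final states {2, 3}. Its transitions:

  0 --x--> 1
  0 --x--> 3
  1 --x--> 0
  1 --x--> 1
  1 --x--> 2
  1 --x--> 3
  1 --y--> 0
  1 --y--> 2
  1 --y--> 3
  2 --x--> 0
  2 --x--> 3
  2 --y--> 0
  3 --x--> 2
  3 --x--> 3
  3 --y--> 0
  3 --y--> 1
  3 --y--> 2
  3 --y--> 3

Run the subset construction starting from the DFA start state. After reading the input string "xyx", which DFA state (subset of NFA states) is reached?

{0, 1, 2, 3}

Start: {0}.
δ(0,x) = {1, 3}.
Union: {1, 3}.
After x: {1, 3}.
δ(1,y) = {0, 2, 3}; δ(3,y) = {0, 1, 2, 3}.
Union: {0, 1, 2, 3}.
After y: {0, 1, 2, 3}.
δ(0,x) = {1, 3}; δ(1,x) = {0, 1, 2, 3}; δ(2,x) = {0, 3}; δ(3,x) = {2, 3}.
Union: {0, 1, 2, 3}.
After x: {0, 1, 2, 3}.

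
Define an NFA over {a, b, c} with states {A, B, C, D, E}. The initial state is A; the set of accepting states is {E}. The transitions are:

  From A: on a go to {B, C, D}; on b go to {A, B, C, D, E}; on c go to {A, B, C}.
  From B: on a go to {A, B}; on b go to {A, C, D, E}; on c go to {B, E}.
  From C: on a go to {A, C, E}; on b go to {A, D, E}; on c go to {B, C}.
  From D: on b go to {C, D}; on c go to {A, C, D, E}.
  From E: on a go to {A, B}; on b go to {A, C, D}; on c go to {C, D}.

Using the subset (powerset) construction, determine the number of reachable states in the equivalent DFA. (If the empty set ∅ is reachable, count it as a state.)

Start state of the DFA: {A}.
{A} --a--> {B, C, D}  [new]
{A} --b--> {A, B, C, D, E}  [new]
{A} --c--> {A, B, C}  [new]
{B, C, D} --a--> {A, B, C, E}  [new]
{B, C, D} --b--> {A, C, D, E}  [new]
{B, C, D} --c--> {A, B, C, D, E}  [seen]
{A, B, C, D, E} --a--> {A, B, C, D, E}  [seen]
{A, B, C, D, E} --b--> {A, B, C, D, E}  [seen]
{A, B, C, D, E} --c--> {A, B, C, D, E}  [seen]
{A, B, C} --a--> {A, B, C, D, E}  [seen]
{A, B, C} --b--> {A, B, C, D, E}  [seen]
{A, B, C} --c--> {A, B, C, E}  [seen]
{A, B, C, E} --a--> {A, B, C, D, E}  [seen]
{A, B, C, E} --b--> {A, B, C, D, E}  [seen]
{A, B, C, E} --c--> {A, B, C, D, E}  [seen]
{A, C, D, E} --a--> {A, B, C, D, E}  [seen]
{A, C, D, E} --b--> {A, B, C, D, E}  [seen]
{A, C, D, E} --c--> {A, B, C, D, E}  [seen]
Reachable DFA states: {A}, {B, C, D}, {A, B, C, D, E}, {A, B, C}, {A, B, C, E}, {A, C, D, E}.

6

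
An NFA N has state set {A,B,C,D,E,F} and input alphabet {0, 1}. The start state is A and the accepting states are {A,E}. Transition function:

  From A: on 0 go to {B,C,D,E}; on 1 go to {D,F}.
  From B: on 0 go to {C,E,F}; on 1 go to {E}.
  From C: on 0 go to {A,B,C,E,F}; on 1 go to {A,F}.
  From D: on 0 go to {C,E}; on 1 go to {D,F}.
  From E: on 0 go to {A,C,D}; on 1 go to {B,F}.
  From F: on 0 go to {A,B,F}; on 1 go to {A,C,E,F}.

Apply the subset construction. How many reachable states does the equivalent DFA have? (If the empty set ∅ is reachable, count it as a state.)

7

Start state of the DFA: {A}.
{A} --0--> {B,C,D,E}  [new]
{A} --1--> {D,F}  [new]
{B,C,D,E} --0--> {A,B,C,D,E,F}  [new]
{B,C,D,E} --1--> {A,B,D,E,F}  [new]
{D,F} --0--> {A,B,C,E,F}  [new]
{D,F} --1--> {A,C,D,E,F}  [new]
{A,B,C,D,E,F} --0--> {A,B,C,D,E,F}  [seen]
{A,B,C,D,E,F} --1--> {A,B,C,D,E,F}  [seen]
{A,B,D,E,F} --0--> {A,B,C,D,E,F}  [seen]
{A,B,D,E,F} --1--> {A,B,C,D,E,F}  [seen]
{A,B,C,E,F} --0--> {A,B,C,D,E,F}  [seen]
{A,B,C,E,F} --1--> {A,B,C,D,E,F}  [seen]
{A,C,D,E,F} --0--> {A,B,C,D,E,F}  [seen]
{A,C,D,E,F} --1--> {A,B,C,D,E,F}  [seen]
Reachable DFA states: {A}, {B,C,D,E}, {D,F}, {A,B,C,D,E,F}, {A,B,D,E,F}, {A,B,C,E,F}, {A,C,D,E,F}.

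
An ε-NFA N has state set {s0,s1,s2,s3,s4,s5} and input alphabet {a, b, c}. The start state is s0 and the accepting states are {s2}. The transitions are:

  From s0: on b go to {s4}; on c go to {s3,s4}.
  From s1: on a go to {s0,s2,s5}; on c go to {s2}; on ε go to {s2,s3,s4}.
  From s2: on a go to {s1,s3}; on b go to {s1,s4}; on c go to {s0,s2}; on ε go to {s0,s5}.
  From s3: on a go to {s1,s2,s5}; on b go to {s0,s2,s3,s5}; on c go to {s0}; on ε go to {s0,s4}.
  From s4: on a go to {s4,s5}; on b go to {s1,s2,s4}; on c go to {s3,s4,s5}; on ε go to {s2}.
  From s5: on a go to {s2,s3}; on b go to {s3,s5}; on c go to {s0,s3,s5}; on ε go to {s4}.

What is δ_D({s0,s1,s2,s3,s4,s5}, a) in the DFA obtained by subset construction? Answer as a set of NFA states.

δ(s0,a) = ∅; δ(s1,a) = {s0,s2,s5}; δ(s2,a) = {s1,s3}; δ(s3,a) = {s1,s2,s5}; δ(s4,a) = {s4,s5}; δ(s5,a) = {s2,s3}.
Union: {s0,s1,s2,s3,s4,s5}.

{s0,s1,s2,s3,s4,s5}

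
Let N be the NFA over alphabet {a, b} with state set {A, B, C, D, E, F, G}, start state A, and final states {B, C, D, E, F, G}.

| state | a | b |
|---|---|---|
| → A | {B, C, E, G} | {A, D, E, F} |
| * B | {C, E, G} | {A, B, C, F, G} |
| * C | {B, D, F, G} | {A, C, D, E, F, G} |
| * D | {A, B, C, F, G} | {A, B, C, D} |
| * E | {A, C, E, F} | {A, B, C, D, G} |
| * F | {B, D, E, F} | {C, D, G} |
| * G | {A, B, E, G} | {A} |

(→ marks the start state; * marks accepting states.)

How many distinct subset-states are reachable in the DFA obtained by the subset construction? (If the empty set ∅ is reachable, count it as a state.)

Start state of the DFA: {A}.
{A} --a--> {B, C, E, G}  [new]
{A} --b--> {A, D, E, F}  [new]
{B, C, E, G} --a--> {A, B, C, D, E, F, G}  [new]
{B, C, E, G} --b--> {A, B, C, D, E, F, G}  [seen]
{A, D, E, F} --a--> {A, B, C, D, E, F, G}  [seen]
{A, D, E, F} --b--> {A, B, C, D, E, F, G}  [seen]
{A, B, C, D, E, F, G} --a--> {A, B, C, D, E, F, G}  [seen]
{A, B, C, D, E, F, G} --b--> {A, B, C, D, E, F, G}  [seen]
Reachable DFA states: {A}, {B, C, E, G}, {A, D, E, F}, {A, B, C, D, E, F, G}.

4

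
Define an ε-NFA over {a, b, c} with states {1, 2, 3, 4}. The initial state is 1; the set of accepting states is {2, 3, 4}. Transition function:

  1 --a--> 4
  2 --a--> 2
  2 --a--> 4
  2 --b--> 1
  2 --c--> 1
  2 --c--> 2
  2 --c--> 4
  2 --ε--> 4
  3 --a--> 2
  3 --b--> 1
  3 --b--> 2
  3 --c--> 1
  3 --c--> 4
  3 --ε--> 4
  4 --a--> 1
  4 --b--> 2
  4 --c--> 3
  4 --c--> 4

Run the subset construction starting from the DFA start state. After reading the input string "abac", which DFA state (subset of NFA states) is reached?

{1, 2, 3, 4}

Start: {1}.
δ(1,a) = {4}.
Union: {4}.
After a: {4}.
δ(4,b) = {2}.
Union: {2}.
ε-closure gives {2, 4}.
After b: {2, 4}.
δ(2,a) = {2, 4}; δ(4,a) = {1}.
Union: {1, 2, 4}.
After a: {1, 2, 4}.
δ(1,c) = ∅; δ(2,c) = {1, 2, 4}; δ(4,c) = {3, 4}.
Union: {1, 2, 3, 4}.
After c: {1, 2, 3, 4}.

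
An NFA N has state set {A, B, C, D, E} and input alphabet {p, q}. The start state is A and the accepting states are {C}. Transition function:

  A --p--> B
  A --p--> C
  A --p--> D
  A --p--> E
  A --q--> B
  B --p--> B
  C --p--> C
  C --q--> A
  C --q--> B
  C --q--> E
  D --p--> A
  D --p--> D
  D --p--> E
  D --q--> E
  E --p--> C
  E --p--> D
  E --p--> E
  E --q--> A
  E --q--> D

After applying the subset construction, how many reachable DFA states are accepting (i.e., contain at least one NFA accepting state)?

2

Start state of the DFA: {A}.
{A} --p--> {B, C, D, E}  [new]
{A} --q--> {B}  [new]
{B, C, D, E} --p--> {A, B, C, D, E}  [new]
{B, C, D, E} --q--> {A, B, D, E}  [new]
{B} --p--> {B}  [seen]
{B} --q--> ∅  [new]
{A, B, C, D, E} --p--> {A, B, C, D, E}  [seen]
{A, B, C, D, E} --q--> {A, B, D, E}  [seen]
{A, B, D, E} --p--> {A, B, C, D, E}  [seen]
{A, B, D, E} --q--> {A, B, D, E}  [seen]
∅ --p--> ∅  [seen]
∅ --q--> ∅  [seen]
Reachable DFA states: {A}, {B, C, D, E}, {B}, {A, B, C, D, E}, {A, B, D, E}, ∅.
Accepting DFA states (contain an NFA accepting state): {B, C, D, E}, {A, B, C, D, E}.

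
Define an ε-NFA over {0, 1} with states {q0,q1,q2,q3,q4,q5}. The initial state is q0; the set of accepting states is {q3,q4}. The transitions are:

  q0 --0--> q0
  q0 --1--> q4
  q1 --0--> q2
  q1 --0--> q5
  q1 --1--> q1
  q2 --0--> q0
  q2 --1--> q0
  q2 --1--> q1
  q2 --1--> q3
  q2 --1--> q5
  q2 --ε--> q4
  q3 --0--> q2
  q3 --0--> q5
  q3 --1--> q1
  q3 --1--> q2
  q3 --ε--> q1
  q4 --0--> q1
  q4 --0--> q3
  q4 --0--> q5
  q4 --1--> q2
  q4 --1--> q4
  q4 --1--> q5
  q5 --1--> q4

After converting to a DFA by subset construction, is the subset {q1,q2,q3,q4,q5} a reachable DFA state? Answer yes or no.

Start state of the DFA: {q0} (ε-closure of the NFA start).
{q0} --0--> {q0}  [seen]
{q0} --1--> {q4}  [new]
{q4} --0--> {q1,q3,q5}  [new]
{q4} --1--> {q2,q4,q5}  [new]
{q1,q3,q5} --0--> {q2,q4,q5}  [seen]
{q1,q3,q5} --1--> {q1,q2,q4}  [new]
{q2,q4,q5} --0--> {q0,q1,q3,q5}  [new]
{q2,q4,q5} --1--> {q0,q1,q2,q3,q4,q5}  [new]
{q1,q2,q4} --0--> {q0,q1,q2,q3,q4,q5}  [seen]
{q1,q2,q4} --1--> {q0,q1,q2,q3,q4,q5}  [seen]
{q0,q1,q3,q5} --0--> {q0,q2,q4,q5}  [new]
{q0,q1,q3,q5} --1--> {q1,q2,q4}  [seen]
{q0,q1,q2,q3,q4,q5} --0--> {q0,q1,q2,q3,q4,q5}  [seen]
{q0,q1,q2,q3,q4,q5} --1--> {q0,q1,q2,q3,q4,q5}  [seen]
{q0,q2,q4,q5} --0--> {q0,q1,q3,q5}  [seen]
{q0,q2,q4,q5} --1--> {q0,q1,q2,q3,q4,q5}  [seen]
Reachable DFA states: {q0}, {q4}, {q1,q3,q5}, {q2,q4,q5}, {q1,q2,q4}, {q0,q1,q3,q5}, {q0,q1,q2,q3,q4,q5}, {q0,q2,q4,q5}.
{q1,q2,q3,q4,q5} is not among them.

no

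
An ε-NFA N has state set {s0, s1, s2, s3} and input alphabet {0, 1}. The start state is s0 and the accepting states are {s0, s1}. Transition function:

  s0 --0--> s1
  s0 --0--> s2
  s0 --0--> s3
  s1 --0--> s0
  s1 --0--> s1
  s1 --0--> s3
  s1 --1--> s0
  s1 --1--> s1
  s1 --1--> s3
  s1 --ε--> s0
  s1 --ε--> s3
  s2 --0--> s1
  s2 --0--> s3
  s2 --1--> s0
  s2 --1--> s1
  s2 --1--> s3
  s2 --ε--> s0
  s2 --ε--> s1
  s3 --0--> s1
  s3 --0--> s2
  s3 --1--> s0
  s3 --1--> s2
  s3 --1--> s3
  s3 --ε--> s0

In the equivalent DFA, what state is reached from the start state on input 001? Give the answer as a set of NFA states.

{s0, s1, s2, s3}

Start: {s0}.
δ(s0,0) = {s1, s2, s3}.
Union: {s1, s2, s3}.
ε-closure gives {s0, s1, s2, s3}.
After 0: {s0, s1, s2, s3}.
δ(s0,0) = {s1, s2, s3}; δ(s1,0) = {s0, s1, s3}; δ(s2,0) = {s1, s3}; δ(s3,0) = {s1, s2}.
Union: {s0, s1, s2, s3}.
After 0: {s0, s1, s2, s3}.
δ(s0,1) = ∅; δ(s1,1) = {s0, s1, s3}; δ(s2,1) = {s0, s1, s3}; δ(s3,1) = {s0, s2, s3}.
Union: {s0, s1, s2, s3}.
After 1: {s0, s1, s2, s3}.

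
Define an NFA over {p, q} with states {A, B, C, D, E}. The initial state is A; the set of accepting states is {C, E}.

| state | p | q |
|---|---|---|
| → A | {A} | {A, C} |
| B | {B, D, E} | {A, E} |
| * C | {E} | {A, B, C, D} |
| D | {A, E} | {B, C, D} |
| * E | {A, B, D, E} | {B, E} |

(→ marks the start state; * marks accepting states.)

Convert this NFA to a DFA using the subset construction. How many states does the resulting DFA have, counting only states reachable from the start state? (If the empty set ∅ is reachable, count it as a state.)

7

Start state of the DFA: {A}.
{A} --p--> {A}  [seen]
{A} --q--> {A, C}  [new]
{A, C} --p--> {A, E}  [new]
{A, C} --q--> {A, B, C, D}  [new]
{A, E} --p--> {A, B, D, E}  [new]
{A, E} --q--> {A, B, C, E}  [new]
{A, B, C, D} --p--> {A, B, D, E}  [seen]
{A, B, C, D} --q--> {A, B, C, D, E}  [new]
{A, B, D, E} --p--> {A, B, D, E}  [seen]
{A, B, D, E} --q--> {A, B, C, D, E}  [seen]
{A, B, C, E} --p--> {A, B, D, E}  [seen]
{A, B, C, E} --q--> {A, B, C, D, E}  [seen]
{A, B, C, D, E} --p--> {A, B, D, E}  [seen]
{A, B, C, D, E} --q--> {A, B, C, D, E}  [seen]
Reachable DFA states: {A}, {A, C}, {A, E}, {A, B, C, D}, {A, B, D, E}, {A, B, C, E}, {A, B, C, D, E}.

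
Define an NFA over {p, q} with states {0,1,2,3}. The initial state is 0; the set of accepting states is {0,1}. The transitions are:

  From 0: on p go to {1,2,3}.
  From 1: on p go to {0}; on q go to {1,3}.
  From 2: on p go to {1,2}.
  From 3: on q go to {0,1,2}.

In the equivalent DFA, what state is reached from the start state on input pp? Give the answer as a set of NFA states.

Start: {0}.
δ(0,p) = {1,2,3}.
Union: {1,2,3}.
After p: {1,2,3}.
δ(1,p) = {0}; δ(2,p) = {1,2}; δ(3,p) = ∅.
Union: {0,1,2}.
After p: {0,1,2}.

{0,1,2}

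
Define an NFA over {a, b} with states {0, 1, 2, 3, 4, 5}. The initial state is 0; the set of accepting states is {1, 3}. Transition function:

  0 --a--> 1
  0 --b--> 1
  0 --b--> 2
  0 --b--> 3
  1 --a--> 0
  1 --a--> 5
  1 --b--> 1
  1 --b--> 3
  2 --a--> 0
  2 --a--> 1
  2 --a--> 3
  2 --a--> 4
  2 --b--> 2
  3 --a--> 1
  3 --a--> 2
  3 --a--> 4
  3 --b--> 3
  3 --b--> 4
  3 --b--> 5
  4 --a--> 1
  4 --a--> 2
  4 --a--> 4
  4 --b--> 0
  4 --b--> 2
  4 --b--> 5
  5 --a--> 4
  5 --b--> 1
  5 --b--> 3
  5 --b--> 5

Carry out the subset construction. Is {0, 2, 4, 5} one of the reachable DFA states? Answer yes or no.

Start state of the DFA: {0}.
{0} --a--> {1}  [new]
{0} --b--> {1, 2, 3}  [new]
{1} --a--> {0, 5}  [new]
{1} --b--> {1, 3}  [new]
{1, 2, 3} --a--> {0, 1, 2, 3, 4, 5}  [new]
{1, 2, 3} --b--> {1, 2, 3, 4, 5}  [new]
{0, 5} --a--> {1, 4}  [new]
{0, 5} --b--> {1, 2, 3, 5}  [new]
{1, 3} --a--> {0, 1, 2, 4, 5}  [new]
{1, 3} --b--> {1, 3, 4, 5}  [new]
{0, 1, 2, 3, 4, 5} --a--> {0, 1, 2, 3, 4, 5}  [seen]
{0, 1, 2, 3, 4, 5} --b--> {0, 1, 2, 3, 4, 5}  [seen]
{1, 2, 3, 4, 5} --a--> {0, 1, 2, 3, 4, 5}  [seen]
{1, 2, 3, 4, 5} --b--> {0, 1, 2, 3, 4, 5}  [seen]
{1, 4} --a--> {0, 1, 2, 4, 5}  [seen]
{1, 4} --b--> {0, 1, 2, 3, 5}  [new]
{1, 2, 3, 5} --a--> {0, 1, 2, 3, 4, 5}  [seen]
{1, 2, 3, 5} --b--> {1, 2, 3, 4, 5}  [seen]
{0, 1, 2, 4, 5} --a--> {0, 1, 2, 3, 4, 5}  [seen]
{0, 1, 2, 4, 5} --b--> {0, 1, 2, 3, 5}  [seen]
{1, 3, 4, 5} --a--> {0, 1, 2, 4, 5}  [seen]
{1, 3, 4, 5} --b--> {0, 1, 2, 3, 4, 5}  [seen]
{0, 1, 2, 3, 5} --a--> {0, 1, 2, 3, 4, 5}  [seen]
{0, 1, 2, 3, 5} --b--> {1, 2, 3, 4, 5}  [seen]
Reachable DFA states: {0}, {1}, {1, 2, 3}, {0, 5}, {1, 3}, {0, 1, 2, 3, 4, 5}, {1, 2, 3, 4, 5}, {1, 4}, {1, 2, 3, 5}, {0, 1, 2, 4, 5}, {1, 3, 4, 5}, {0, 1, 2, 3, 5}.
{0, 2, 4, 5} is not among them.

no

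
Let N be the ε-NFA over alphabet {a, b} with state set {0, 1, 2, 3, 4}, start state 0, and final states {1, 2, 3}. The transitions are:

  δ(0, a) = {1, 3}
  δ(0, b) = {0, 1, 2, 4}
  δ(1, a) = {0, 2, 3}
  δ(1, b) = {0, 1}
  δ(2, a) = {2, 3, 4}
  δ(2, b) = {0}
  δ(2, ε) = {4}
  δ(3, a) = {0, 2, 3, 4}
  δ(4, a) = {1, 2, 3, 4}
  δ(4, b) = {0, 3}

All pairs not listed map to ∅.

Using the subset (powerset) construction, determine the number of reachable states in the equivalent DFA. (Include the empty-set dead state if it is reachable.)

Start state of the DFA: {0} (ε-closure of the NFA start).
{0} --a--> {1, 3}  [new]
{0} --b--> {0, 1, 2, 4}  [new]
{1, 3} --a--> {0, 2, 3, 4}  [new]
{1, 3} --b--> {0, 1}  [new]
{0, 1, 2, 4} --a--> {0, 1, 2, 3, 4}  [new]
{0, 1, 2, 4} --b--> {0, 1, 2, 3, 4}  [seen]
{0, 2, 3, 4} --a--> {0, 1, 2, 3, 4}  [seen]
{0, 2, 3, 4} --b--> {0, 1, 2, 3, 4}  [seen]
{0, 1} --a--> {0, 1, 2, 3, 4}  [seen]
{0, 1} --b--> {0, 1, 2, 4}  [seen]
{0, 1, 2, 3, 4} --a--> {0, 1, 2, 3, 4}  [seen]
{0, 1, 2, 3, 4} --b--> {0, 1, 2, 3, 4}  [seen]
Reachable DFA states: {0}, {1, 3}, {0, 1, 2, 4}, {0, 2, 3, 4}, {0, 1}, {0, 1, 2, 3, 4}.

6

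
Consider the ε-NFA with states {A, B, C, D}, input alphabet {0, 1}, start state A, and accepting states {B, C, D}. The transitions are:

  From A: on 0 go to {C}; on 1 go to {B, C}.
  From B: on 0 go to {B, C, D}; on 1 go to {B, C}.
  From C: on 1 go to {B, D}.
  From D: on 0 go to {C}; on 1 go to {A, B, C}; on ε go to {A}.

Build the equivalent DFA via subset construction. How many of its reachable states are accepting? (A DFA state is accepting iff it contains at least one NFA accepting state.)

5

Start state of the DFA: {A} (ε-closure of the NFA start).
{A} --0--> {C}  [new]
{A} --1--> {B, C}  [new]
{C} --0--> ∅  [new]
{C} --1--> {A, B, D}  [new]
{B, C} --0--> {A, B, C, D}  [new]
{B, C} --1--> {A, B, C, D}  [seen]
∅ --0--> ∅  [seen]
∅ --1--> ∅  [seen]
{A, B, D} --0--> {A, B, C, D}  [seen]
{A, B, D} --1--> {A, B, C}  [new]
{A, B, C, D} --0--> {A, B, C, D}  [seen]
{A, B, C, D} --1--> {A, B, C, D}  [seen]
{A, B, C} --0--> {A, B, C, D}  [seen]
{A, B, C} --1--> {A, B, C, D}  [seen]
Reachable DFA states: {A}, {C}, {B, C}, ∅, {A, B, D}, {A, B, C, D}, {A, B, C}.
Accepting DFA states (contain an NFA accepting state): {C}, {B, C}, {A, B, D}, {A, B, C, D}, {A, B, C}.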